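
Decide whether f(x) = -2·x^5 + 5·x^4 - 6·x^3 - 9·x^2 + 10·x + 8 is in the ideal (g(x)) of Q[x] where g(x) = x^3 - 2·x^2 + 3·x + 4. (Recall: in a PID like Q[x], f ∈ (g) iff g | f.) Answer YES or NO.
In Q[x] the ideal (g) consists of all multiples of g, so f ∈ (g) iff g | f, i.e. iff the remainder of f on division by g is 0. Divide f by g (g is monic, so eliminate the leading term of the running remainder at each step):
  leading term -2·x^5: subtract (-2·x^2)·g(x) = -2·x^5 + 4·x^4 - 6·x^3 - 8·x^2, leaving x^4 - x^2 + 10·x + 8
  leading term x^4: subtract (x)·g(x) = x^4 - 2·x^3 + 3·x^2 + 4·x, leaving 2·x^3 - 4·x^2 + 6·x + 8
  leading term 2·x^3: subtract (2)·g(x) = 2·x^3 - 4·x^2 + 6·x + 8, leaving 0
The remainder is 0, so f(x) = g(x) · h(x) with h(x) = -2·x^2 + x + 2. Hence g | f, i.e. f ∈ (g).

Final answer: YES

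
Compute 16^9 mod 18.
10

Use repeated squaring. Binary(9) = 1001. Walk through the bits of the exponent 9 left-to-right: at each bit after the leading one, square the running value, then multiply by 16 if the bit is 1 (always reducing mod 18):
  bit 1 = 1 (leading): start with 16.
  bit 2 = 0: square 16^2 = 256 ≡ 4 (mod 18).
  bit 3 = 0: square 4^2 = 16 (mod 18).
  bit 4 = 1: square 16^2 = 256 ≡ 4; bit is 1, so multiply 4·16 = 64 ≡ 10 (mod 18).
Final value: 16^9 ≡ 10 (mod 18).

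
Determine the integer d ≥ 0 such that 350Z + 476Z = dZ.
In the PID Z, (a, b) is generated by gcd(a, b). Compute gcd(476, 350) with the extended Euclidean algorithm, tracking rows (r, s, t) with s·476 + t·350 = r:
  row A: (476, 1, 0)   [1·476 + 0·350 = 476]
  row B: (350, 0, 1)   [0·476 + 1·350 = 350]
  476 = 1·350 + 126   → row C = row A − 1·row B = (126, 1, −1)   [check: 1·476 − 1·350 = 126]
  350 = 2·126 + 98   → row D = row B − 2·row C = (98, −2, 3)   [check: −2·476 + 3·350 = 98]
  126 = 1·98 + 28   → row E = row C − 1·row D = (28, 3, −4)   [check: 3·476 − 4·350 = 28]
  98 = 3·28 + 14   → row F = row D − 3·row E = (14, −11, 15)   [check: −11·476 + 15·350 = 14]
  28 = 2·14 + 0   → remainder 0, stop. gcd = 14 (last nonzero row F).
So gcd(350, 476) = 14, with Bézout identity −11·476 + 15·350 = 14. Containment (⊇): the Bézout identity exhibits 14 as an element of (350, 476), giving (14) ⊆ (350, 476). Containment (⊆): since 14 | 350 and 14 | 476 (350 = 14·25, 476 = 14·34), every Z-linear combination of 350 and 476 is divisible by 14, so (350, 476) ⊆ (14). Therefore (350, 476) = (14), d = 14.

Final answer: (350, 476) = (14); d = 14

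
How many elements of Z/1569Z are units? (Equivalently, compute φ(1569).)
An element a ∈ Z/1569Z is a unit iff gcd(a, 1569) = 1, so the number of units is φ(1569). φ is multiplicative, with φ(p^e) = p^e − p^(e−1). Factorise 1569 = 3 · 523. Then
  φ(1569) = (3 − 1) · (523 − 1) = 2 · 522 = 1044.

Final answer: Z/1569Z has φ(1569) = 1044 units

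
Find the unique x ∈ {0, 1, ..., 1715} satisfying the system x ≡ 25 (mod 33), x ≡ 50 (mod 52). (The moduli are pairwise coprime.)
The moduli 33, 52 are pairwise coprime, so by the CRT there is a unique solution mod 33·52 = 1716.
Solve by successive substitution. Start with x ≡ 25 (mod 33).
  Combine with x ≡ 50 (mod 52): write x = 25 + 33·t and require 25 + 33·t ≡ 50 (mod 52), i.e. 33·t ≡ 50 − 25 ≡ 25 (mod 52). Since 33^(−1) ≡ 41 (mod 52), t ≡ 41·25 ≡ 37 (mod 52). So x ≡ 25 + 33·37 = 1246 (mod 1716).
Unique solution in [0, 1716): x = 1246.

Final answer: x ≡ 1246 (mod 1716); the representative in [0, 1716) is 1246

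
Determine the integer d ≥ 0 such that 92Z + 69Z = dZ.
In the PID Z, (a, b) is generated by gcd(a, b). Compute gcd(92, 69) with the extended Euclidean algorithm, tracking rows (r, s, t) with s·92 + t·69 = r:
  row A: (92, 1, 0)   [1·92 + 0·69 = 92]
  row B: (69, 0, 1)   [0·92 + 1·69 = 69]
  92 = 1·69 + 23   → row C = row A − 1·row B = (23, 1, −1)   [check: 1·92 − 1·69 = 23]
  69 = 3·23 + 0   → remainder 0, stop. gcd = 23 (last nonzero row C).
So gcd(92, 69) = 23, with Bézout identity 1·92 − 1·69 = 23. Containment (⊇): the Bézout identity exhibits 23 as an element of (92, 69), giving (23) ⊆ (92, 69). Containment (⊆): since 23 | 92 and 23 | 69 (92 = 23·4, 69 = 23·3), every Z-linear combination of 92 and 69 is divisible by 23, so (92, 69) ⊆ (23). Therefore (92, 69) = (23), d = 23.

Final answer: (92, 69) = (23); d = 23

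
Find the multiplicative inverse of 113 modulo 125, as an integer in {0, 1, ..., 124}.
113^(−1) ≡ 52 (mod 125)

Apply the extended Euclidean algorithm to (125, 113), tracking rows (r, s, t) with s·125 + t·113 = r. Each division r_prev = q·r_cur + r_new produces the new row as (previous row) − q·(current row):
  row A: (125, 1, 0)   [1·125 + 0·113 = 125]
  row B: (113, 0, 1)   [0·125 + 1·113 = 113]
  125 = 1·113 + 12   → row C = row A − 1·row B = (12, 1, −1)   [check: 1·125 − 1·113 = 12]
  113 = 9·12 + 5   → row D = row B − 9·row C = (5, −9, 10)   [check: −9·125 + 10·113 = 5]
  12 = 2·5 + 2   → row E = row C − 2·row D = (2, 19, −21)   [check: 19·125 − 21·113 = 2]
  5 = 2·2 + 1   → row F = row D − 2·row E = (1, −47, 52)   [check: −47·125 + 52·113 = 1]
  2 = 2·1 + 0   → remainder 0, stop. gcd = 1 (last nonzero row F).
The gcd is 1, so 113 is invertible mod 125. The last nonzero row gives −47·125 + 52·113 = 1, so t = 52. So 113^(−1) ≡ 52 (mod 125). Verify: 113 · 52 = 5876 ≡ 1 (mod 125). ✓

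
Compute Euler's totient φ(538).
φ is multiplicative, with φ(p^e) = p^e − p^(e−1). Factorise 538 = 2 · 269. Then
  φ(538) = (2 − 1) · (269 − 1) = 1 · 268 = 268.

Final answer: φ(538) = 268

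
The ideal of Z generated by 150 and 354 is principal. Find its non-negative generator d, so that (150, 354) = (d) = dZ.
In the PID Z, (a, b) is generated by gcd(a, b). Compute gcd(354, 150) with the extended Euclidean algorithm, tracking rows (r, s, t) with s·354 + t·150 = r:
  row A: (354, 1, 0)   [1·354 + 0·150 = 354]
  row B: (150, 0, 1)   [0·354 + 1·150 = 150]
  354 = 2·150 + 54   → row C = row A − 2·row B = (54, 1, −2)   [check: 1·354 − 2·150 = 54]
  150 = 2·54 + 42   → row D = row B − 2·row C = (42, −2, 5)   [check: −2·354 + 5·150 = 42]
  54 = 1·42 + 12   → row E = row C − 1·row D = (12, 3, −7)   [check: 3·354 − 7·150 = 12]
  42 = 3·12 + 6   → row F = row D − 3·row E = (6, −11, 26)   [check: −11·354 + 26·150 = 6]
  12 = 2·6 + 0   → remainder 0, stop. gcd = 6 (last nonzero row F).
So gcd(150, 354) = 6, with Bézout identity −11·354 + 26·150 = 6. Containment (⊇): the Bézout identity exhibits 6 as an element of (150, 354), giving (6) ⊆ (150, 354). Containment (⊆): since 6 | 150 and 6 | 354 (150 = 6·25, 354 = 6·59), every Z-linear combination of 150 and 354 is divisible by 6, so (150, 354) ⊆ (6). Therefore (150, 354) = (6), d = 6.

Final answer: (150, 354) = (6); d = 6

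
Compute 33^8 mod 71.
Use repeated squaring. Binary(8) = 1000. Walk through the bits of the exponent 8 left-to-right: at each bit after the leading one, square the running value, then multiply by 33 if the bit is 1 (always reducing mod 71):
  bit 1 = 1 (leading): start with 33.
  bit 2 = 0: square 33^2 = 1089 ≡ 24 (mod 71).
  bit 3 = 0: square 24^2 = 576 ≡ 8 (mod 71).
  bit 4 = 0: square 8^2 = 64 (mod 71).
Final value: 33^8 ≡ 64 (mod 71).

Final answer: 64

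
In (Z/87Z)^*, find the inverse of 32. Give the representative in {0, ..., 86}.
Apply the extended Euclidean algorithm to (87, 32), tracking rows (r, s, t) with s·87 + t·32 = r. Each division r_prev = q·r_cur + r_new produces the new row as (previous row) − q·(current row):
  row A: (87, 1, 0)   [1·87 + 0·32 = 87]
  row B: (32, 0, 1)   [0·87 + 1·32 = 32]
  87 = 2·32 + 23   → row C = row A − 2·row B = (23, 1, −2)   [check: 1·87 − 2·32 = 23]
  32 = 1·23 + 9   → row D = row B − 1·row C = (9, −1, 3)   [check: −1·87 + 3·32 = 9]
  23 = 2·9 + 5   → row E = row C − 2·row D = (5, 3, −8)   [check: 3·87 − 8·32 = 5]
  9 = 1·5 + 4   → row F = row D − 1·row E = (4, −4, 11)   [check: −4·87 + 11·32 = 4]
  5 = 1·4 + 1   → row G = row E − 1·row F = (1, 7, −19)   [check: 7·87 − 19·32 = 1]
  4 = 4·1 + 0   → remainder 0, stop. gcd = 1 (last nonzero row G).
The gcd is 1, so 32 is invertible mod 87. The last nonzero row gives 7·87 − 19·32 = 1, so t = −19. So 32^(−1) ≡ −19 ≡ 68 (mod 87). Verify: 32 · 68 = 2176 ≡ 1 (mod 87). ✓

Final answer: 32^(−1) ≡ 68 (mod 87)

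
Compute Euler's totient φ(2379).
φ(2379) = 1440

φ is multiplicative, with φ(p^e) = p^e − p^(e−1). Factorise 2379 = 3 · 13 · 61. Then
  φ(2379) = (3 − 1) · (13 − 1) · (61 − 1) = 2 · 12 · 60 = 1440.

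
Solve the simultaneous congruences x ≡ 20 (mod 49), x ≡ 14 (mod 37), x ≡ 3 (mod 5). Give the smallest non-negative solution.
x ≡ 4528 (mod 9065); the representative in [0, 9065) is 4528

The moduli 49, 37, 5 are pairwise coprime, so by the CRT there is a unique solution mod 49·37·5 = 9065.
Solve by successive substitution. Start with x ≡ 20 (mod 49).
  Combine with x ≡ 14 (mod 37): write x = 20 + 49·t and require 20 + 49·t ≡ 14 (mod 37), i.e. 49·t ≡ 14 − 20 ≡ 31 (mod 37). Since 49^(−1) ≡ 34 (mod 37) (49 ≡ 12 (mod 37)), t ≡ 34·31 ≡ 18 (mod 37). So x ≡ 20 + 49·18 = 902 (mod 1813).
  Combine with x ≡ 3 (mod 5): write x = 902 + 1813·t and require 902 + 1813·t ≡ 3 (mod 5), i.e. 1813·t ≡ 3 − 902 ≡ 1 (mod 5). Since 1813^(−1) ≡ 2 (mod 5) (1813 ≡ 3 (mod 5)), t ≡ 2·1 ≡ 2 (mod 5). So x ≡ 902 + 1813·2 = 4528 (mod 9065).
Unique solution in [0, 9065): x = 4528.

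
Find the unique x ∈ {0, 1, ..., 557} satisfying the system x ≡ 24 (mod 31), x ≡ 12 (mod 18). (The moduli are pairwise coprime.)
x ≡ 210 (mod 558); the representative in [0, 558) is 210

The moduli 31, 18 are pairwise coprime, so by the CRT there is a unique solution mod 31·18 = 558.
Solve by successive substitution. Start with x ≡ 24 (mod 31).
  Combine with x ≡ 12 (mod 18): write x = 24 + 31·t and require 24 + 31·t ≡ 12 (mod 18), i.e. 31·t ≡ 12 − 24 ≡ 6 (mod 18). Since 31^(−1) ≡ 7 (mod 18) (31 ≡ 13 (mod 18)), t ≡ 7·6 ≡ 6 (mod 18). So x ≡ 24 + 31·6 = 210 (mod 558).
Unique solution in [0, 558): x = 210.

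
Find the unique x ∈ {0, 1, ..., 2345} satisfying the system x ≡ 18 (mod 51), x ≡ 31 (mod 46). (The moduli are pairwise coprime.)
The moduli 51, 46 are pairwise coprime, so by the CRT there is a unique solution mod 51·46 = 2346.
Solve by successive substitution. Start with x ≡ 18 (mod 51).
  Combine with x ≡ 31 (mod 46): write x = 18 + 51·t and require 18 + 51·t ≡ 31 (mod 46), i.e. 51·t ≡ 31 − 18 ≡ 13 (mod 46). Since 51^(−1) ≡ 37 (mod 46) (51 ≡ 5 (mod 46)), t ≡ 37·13 ≡ 21 (mod 46). So x ≡ 18 + 51·21 = 1089 (mod 2346).
Unique solution in [0, 2346): x = 1089.

Final answer: x ≡ 1089 (mod 2346); the representative in [0, 2346) is 1089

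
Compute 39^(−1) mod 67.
Apply the extended Euclidean algorithm to (67, 39), tracking rows (r, s, t) with s·67 + t·39 = r. Each division r_prev = q·r_cur + r_new produces the new row as (previous row) − q·(current row):
  row A: (67, 1, 0)   [1·67 + 0·39 = 67]
  row B: (39, 0, 1)   [0·67 + 1·39 = 39]
  67 = 1·39 + 28   → row C = row A − 1·row B = (28, 1, −1)   [check: 1·67 − 1·39 = 28]
  39 = 1·28 + 11   → row D = row B − 1·row C = (11, −1, 2)   [check: −1·67 + 2·39 = 11]
  28 = 2·11 + 6   → row E = row C − 2·row D = (6, 3, −5)   [check: 3·67 − 5·39 = 6]
  11 = 1·6 + 5   → row F = row D − 1·row E = (5, −4, 7)   [check: −4·67 + 7·39 = 5]
  6 = 1·5 + 1   → row G = row E − 1·row F = (1, 7, −12)   [check: 7·67 − 12·39 = 1]
  5 = 5·1 + 0   → remainder 0, stop. gcd = 1 (last nonzero row G).
The gcd is 1, so 39 is invertible mod 67. The last nonzero row gives 7·67 − 12·39 = 1, so t = −12. So 39^(−1) ≡ −12 ≡ 55 (mod 67). Verify: 39 · 55 = 2145 ≡ 1 (mod 67). ✓

Final answer: 39^(−1) ≡ 55 (mod 67)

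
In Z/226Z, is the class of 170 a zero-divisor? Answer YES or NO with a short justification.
YES

gcd(170, 226) = 2 > 1, so 170 is not a unit in Z/226Z. In Z/nZ every nonzero non-unit is a zero-divisor: explicitly, take b = 226/gcd = 113 ≠ 0 (mod 226); then 170·113 = 19210 = 85·226, i.e. 170·113 ≡ 0 (mod 226). So 170 is a zero-divisor.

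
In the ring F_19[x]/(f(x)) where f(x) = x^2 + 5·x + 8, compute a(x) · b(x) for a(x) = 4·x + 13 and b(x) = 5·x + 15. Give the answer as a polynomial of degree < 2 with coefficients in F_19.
a · b ≡ 6·x + 16 (mod f(x))

Multiply as integer polynomials: a · b = 20·x^2 + 125·x + 195. Reducing coefficients mod 19: a · b ≡ x^2 + 11·x + 5. Now divide by f(x) = x^2 + 5·x + 8 in F_19[x], eliminating the leading term at each step:
  leading term x^2: subtract (1)·f(x) = x^2 + 5·x + 8, leaving 6·x + 16 (coefficients mod 19)
The degree is now < 2, so this is the remainder. Hence a · b ≡ 6·x + 16 in F_19[x]/(f).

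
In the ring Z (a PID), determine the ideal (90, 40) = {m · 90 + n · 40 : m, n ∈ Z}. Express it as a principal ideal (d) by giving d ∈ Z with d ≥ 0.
In the PID Z, (a, b) is generated by gcd(a, b). Compute gcd(90, 40) with the extended Euclidean algorithm, tracking rows (r, s, t) with s·90 + t·40 = r:
  row A: (90, 1, 0)   [1·90 + 0·40 = 90]
  row B: (40, 0, 1)   [0·90 + 1·40 = 40]
  90 = 2·40 + 10   → row C = row A − 2·row B = (10, 1, −2)   [check: 1·90 − 2·40 = 10]
  40 = 4·10 + 0   → remainder 0, stop. gcd = 10 (last nonzero row C).
So gcd(90, 40) = 10, with Bézout identity 1·90 − 2·40 = 10. Containment (⊇): the Bézout identity exhibits 10 as an element of (90, 40), giving (10) ⊆ (90, 40). Containment (⊆): since 10 | 90 and 10 | 40 (90 = 10·9, 40 = 10·4), every Z-linear combination of 90 and 40 is divisible by 10, so (90, 40) ⊆ (10). Therefore (90, 40) = (10), d = 10.

Final answer: (90, 40) = (10); d = 10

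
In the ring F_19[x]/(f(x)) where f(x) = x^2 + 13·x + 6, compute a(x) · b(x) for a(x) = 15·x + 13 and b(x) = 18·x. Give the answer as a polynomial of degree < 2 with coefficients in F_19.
Multiply as integer polynomials: a · b = 270·x^2 + 234·x. Reducing coefficients mod 19: a · b ≡ 4·x^2 + 6·x. Now divide by f(x) = x^2 + 13·x + 6 in F_19[x], eliminating the leading term at each step:
  leading term 4·x^2: subtract (4)·f(x) = 4·x^2 + 14·x + 5, leaving 11·x + 14 (coefficients mod 19)
The degree is now < 2, so this is the remainder. Hence a · b ≡ 11·x + 14 in F_19[x]/(f).

Final answer: a · b ≡ 11·x + 14 (mod f(x))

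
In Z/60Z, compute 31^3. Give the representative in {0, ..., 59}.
Use repeated squaring. Binary(3) = 11. Walk through the bits of the exponent 3 left-to-right: at each bit after the leading one, square the running value, then multiply by 31 if the bit is 1 (always reducing mod 60):
  bit 1 = 1 (leading): start with 31.
  bit 2 = 1: square 31^2 = 961 ≡ 1; bit is 1, so multiply 1·31 = 31 (mod 60).
Final value: 31^3 ≡ 31 (mod 60).

Final answer: 31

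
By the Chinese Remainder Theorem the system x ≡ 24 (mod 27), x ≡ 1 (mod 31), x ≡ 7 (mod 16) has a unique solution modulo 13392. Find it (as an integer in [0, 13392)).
x ≡ 807 (mod 13392); the representative in [0, 13392) is 807

The moduli 27, 31, 16 are pairwise coprime, so by the CRT there is a unique solution mod 27·31·16 = 13392.
Solve by successive substitution. Start with x ≡ 24 (mod 27).
  Combine with x ≡ 1 (mod 31): write x = 24 + 27·t and require 24 + 27·t ≡ 1 (mod 31), i.e. 27·t ≡ 1 − 24 ≡ 8 (mod 31). Since 27^(−1) ≡ 23 (mod 31), t ≡ 23·8 ≡ 29 (mod 31). So x ≡ 24 + 27·29 = 807 (mod 837).
  Combine with x ≡ 7 (mod 16): write x = 807 + 837·t and require 807 + 837·t ≡ 7 (mod 16), i.e. 837·t ≡ 7 − 807 ≡ 0 (mod 16). Since 837^(−1) ≡ 13 (mod 16) (837 ≡ 5 (mod 16)), t ≡ 13·0 ≡ 0 (mod 16). So x ≡ 807 + 837·0 = 807 (mod 13392).
Unique solution in [0, 13392): x = 807.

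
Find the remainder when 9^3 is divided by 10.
9

Use repeated squaring. Binary(3) = 11. Walk through the bits of the exponent 3 left-to-right: at each bit after the leading one, square the running value, then multiply by 9 if the bit is 1 (always reducing mod 10):
  bit 1 = 1 (leading): start with 9.
  bit 2 = 1: square 9^2 = 81 ≡ 1; bit is 1, so multiply 1·9 = 9 (mod 10).
Final value: 9^3 ≡ 9 (mod 10).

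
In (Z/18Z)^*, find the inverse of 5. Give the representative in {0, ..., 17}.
5^(−1) ≡ 11 (mod 18)

Apply the extended Euclidean algorithm to (18, 5), tracking rows (r, s, t) with s·18 + t·5 = r. Each division r_prev = q·r_cur + r_new produces the new row as (previous row) − q·(current row):
  row A: (18, 1, 0)   [1·18 + 0·5 = 18]
  row B: (5, 0, 1)   [0·18 + 1·5 = 5]
  18 = 3·5 + 3   → row C = row A − 3·row B = (3, 1, −3)   [check: 1·18 − 3·5 = 3]
  5 = 1·3 + 2   → row D = row B − 1·row C = (2, −1, 4)   [check: −1·18 + 4·5 = 2]
  3 = 1·2 + 1   → row E = row C − 1·row D = (1, 2, −7)   [check: 2·18 − 7·5 = 1]
  2 = 2·1 + 0   → remainder 0, stop. gcd = 1 (last nonzero row E).
The gcd is 1, so 5 is invertible mod 18. The last nonzero row gives 2·18 − 7·5 = 1, so t = −7. So 5^(−1) ≡ −7 ≡ 11 (mod 18). Verify: 5 · 11 = 55 ≡ 1 (mod 18). ✓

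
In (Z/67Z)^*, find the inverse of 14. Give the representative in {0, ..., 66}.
14^(−1) ≡ 24 (mod 67)

Apply the extended Euclidean algorithm to (67, 14), tracking rows (r, s, t) with s·67 + t·14 = r. Each division r_prev = q·r_cur + r_new produces the new row as (previous row) − q·(current row):
  row A: (67, 1, 0)   [1·67 + 0·14 = 67]
  row B: (14, 0, 1)   [0·67 + 1·14 = 14]
  67 = 4·14 + 11   → row C = row A − 4·row B = (11, 1, −4)   [check: 1·67 − 4·14 = 11]
  14 = 1·11 + 3   → row D = row B − 1·row C = (3, −1, 5)   [check: −1·67 + 5·14 = 3]
  11 = 3·3 + 2   → row E = row C − 3·row D = (2, 4, −19)   [check: 4·67 − 19·14 = 2]
  3 = 1·2 + 1   → row F = row D − 1·row E = (1, −5, 24)   [check: −5·67 + 24·14 = 1]
  2 = 2·1 + 0   → remainder 0, stop. gcd = 1 (last nonzero row F).
The gcd is 1, so 14 is invertible mod 67. The last nonzero row gives −5·67 + 24·14 = 1, so t = 24. So 14^(−1) ≡ 24 (mod 67). Verify: 14 · 24 = 336 ≡ 1 (mod 67). ✓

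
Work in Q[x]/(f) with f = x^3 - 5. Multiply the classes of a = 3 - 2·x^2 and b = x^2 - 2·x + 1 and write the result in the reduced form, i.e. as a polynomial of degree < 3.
First multiply in Q[x] without reducing: a · b = -2·x^4 + 4·x^3 + x^2 - 6·x + 3. Now divide by f(x) = x^3 - 5, eliminating the leading term at each step:
  leading term -2·x^4: subtract (-2·x)·f(x) = -2·x^4 + 10·x, leaving 4·x^3 + x^2 - 16·x + 3
  leading term 4·x^3: subtract (4)·f(x) = 4·x^3 - 20, leaving x^2 - 16·x + 23
The degree is now < 3, so this is the remainder. Hence a · b ≡ x^2 - 16·x + 23 in Q[x]/(f).

Final answer: a · b ≡ x^2 - 16·x + 23 (mod f(x))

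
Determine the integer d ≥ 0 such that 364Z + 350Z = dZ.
In the PID Z, (a, b) is generated by gcd(a, b). Compute gcd(364, 350) with the extended Euclidean algorithm, tracking rows (r, s, t) with s·364 + t·350 = r:
  row A: (364, 1, 0)   [1·364 + 0·350 = 364]
  row B: (350, 0, 1)   [0·364 + 1·350 = 350]
  364 = 1·350 + 14   → row C = row A − 1·row B = (14, 1, −1)   [check: 1·364 − 1·350 = 14]
  350 = 25·14 + 0   → remainder 0, stop. gcd = 14 (last nonzero row C).
So gcd(364, 350) = 14, with Bézout identity 1·364 − 1·350 = 14. Containment (⊇): the Bézout identity exhibits 14 as an element of (364, 350), giving (14) ⊆ (364, 350). Containment (⊆): since 14 | 364 and 14 | 350 (364 = 14·26, 350 = 14·25), every Z-linear combination of 364 and 350 is divisible by 14, so (364, 350) ⊆ (14). Therefore (364, 350) = (14), d = 14.

Final answer: (364, 350) = (14); d = 14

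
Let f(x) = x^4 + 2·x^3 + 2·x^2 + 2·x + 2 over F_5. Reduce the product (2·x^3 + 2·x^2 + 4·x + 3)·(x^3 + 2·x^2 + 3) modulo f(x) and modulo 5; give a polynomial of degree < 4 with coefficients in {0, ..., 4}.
a · b ≡ 4·x^3 + 4·x^2 + 3·x + 4 (mod f(x))

Multiply as integer polynomials: a · b = 2·x^6 + 6·x^5 + 8·x^4 + 17·x^3 + 12·x^2 + 12·x + 9. Reducing coefficients mod 5: a · b ≡ 2·x^6 + x^5 + 3·x^4 + 2·x^3 + 2·x^2 + 2·x + 4. Now divide by f(x) = x^4 + 2·x^3 + 2·x^2 + 2·x + 2 in F_5[x], eliminating the leading term at each step:
  leading term 2·x^6: subtract (2·x^2)·f(x) = 2·x^6 + 4·x^5 + 4·x^4 + 4·x^3 + 4·x^2, leaving 2·x^5 + 4·x^4 + 3·x^3 + 3·x^2 + 2·x + 4 (coefficients mod 5)
  leading term 2·x^5: subtract (2·x)·f(x) = 2·x^5 + 4·x^4 + 4·x^3 + 4·x^2 + 4·x, leaving 4·x^3 + 4·x^2 + 3·x + 4 (coefficients mod 5)
The degree is now < 4, so this is the remainder. Hence a · b ≡ 4·x^3 + 4·x^2 + 3·x + 4 in F_5[x]/(f).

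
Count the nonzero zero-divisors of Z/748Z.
Z/748Z has 427 nonzero zero-divisors

In Z/748Z each nonzero element is either a unit (gcd with 748 is 1) or a zero-divisor (gcd > 1). The number of units is φ(748): factorise 748 = 2^2 · 11 · 17, so φ(748) = (2^2 − 2^1) · (11 − 1) · (17 − 1) = 2 · 10 · 16 = 320. The nonzero elements number 748 − 1 = 747. Hence the nonzero zero-divisors number 747 − 320 = 427.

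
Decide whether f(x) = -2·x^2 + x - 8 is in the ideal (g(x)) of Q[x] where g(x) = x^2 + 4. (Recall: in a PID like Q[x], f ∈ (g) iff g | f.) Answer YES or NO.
NO

In Q[x] the ideal (g) consists of all multiples of g, so f ∈ (g) iff g | f, i.e. iff the remainder of f on division by g is 0. Divide f by g (g is monic, so eliminate the leading term of the running remainder at each step):
  leading term -2·x^2: subtract (-2)·g(x) = -2·x^2 - 8, leaving x
The remainder r(x) = x ≠ 0 (and deg r < deg g), so g ∤ f, i.e. f ∉ (g).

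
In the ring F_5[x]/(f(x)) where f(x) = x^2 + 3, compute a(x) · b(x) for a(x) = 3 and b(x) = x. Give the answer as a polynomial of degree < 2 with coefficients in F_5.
a · b ≡ 3·x (mod f(x))

Multiply as integer polynomials: a · b = 3·x. Reducing coefficients mod 5: a · b ≡ 3·x. This already has degree < 2, so no reduction by f is needed. Hence a · b ≡ 3·x in F_5[x]/(f).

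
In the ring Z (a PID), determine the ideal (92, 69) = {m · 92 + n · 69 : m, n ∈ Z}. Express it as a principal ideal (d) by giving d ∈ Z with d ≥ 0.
In the PID Z, (a, b) is generated by gcd(a, b). Compute gcd(92, 69) with the extended Euclidean algorithm, tracking rows (r, s, t) with s·92 + t·69 = r:
  row A: (92, 1, 0)   [1·92 + 0·69 = 92]
  row B: (69, 0, 1)   [0·92 + 1·69 = 69]
  92 = 1·69 + 23   → row C = row A − 1·row B = (23, 1, −1)   [check: 1·92 − 1·69 = 23]
  69 = 3·23 + 0   → remainder 0, stop. gcd = 23 (last nonzero row C).
So gcd(92, 69) = 23, with Bézout identity 1·92 − 1·69 = 23. Containment (⊇): the Bézout identity exhibits 23 as an element of (92, 69), giving (23) ⊆ (92, 69). Containment (⊆): since 23 | 92 and 23 | 69 (92 = 23·4, 69 = 23·3), every Z-linear combination of 92 and 69 is divisible by 23, so (92, 69) ⊆ (23). Therefore (92, 69) = (23), d = 23.

Final answer: (92, 69) = (23); d = 23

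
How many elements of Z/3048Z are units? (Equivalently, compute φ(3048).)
An element a ∈ Z/3048Z is a unit iff gcd(a, 3048) = 1, so the number of units is φ(3048). φ is multiplicative, with φ(p^e) = p^e − p^(e−1). Factorise 3048 = 2^3 · 3 · 127. Then
  φ(3048) = (2^3 − 2^2) · (3 − 1) · (127 − 1) = 4 · 2 · 126 = 1008.

Final answer: Z/3048Z has φ(3048) = 1008 units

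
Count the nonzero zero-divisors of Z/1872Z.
In Z/1872Z each nonzero element is either a unit (gcd with 1872 is 1) or a zero-divisor (gcd > 1). The number of units is φ(1872): factorise 1872 = 2^4 · 3^2 · 13, so φ(1872) = (2^4 − 2^3) · (3^2 − 3^1) · (13 − 1) = 8 · 6 · 12 = 576. The nonzero elements number 1872 − 1 = 1871. Hence the nonzero zero-divisors number 1871 − 576 = 1295.

Final answer: Z/1872Z has 1295 nonzero zero-divisors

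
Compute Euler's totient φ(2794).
φ(2794) = 1260

φ is multiplicative, with φ(p^e) = p^e − p^(e−1). Factorise 2794 = 2 · 11 · 127. Then
  φ(2794) = (2 − 1) · (11 − 1) · (127 − 1) = 1 · 10 · 126 = 1260.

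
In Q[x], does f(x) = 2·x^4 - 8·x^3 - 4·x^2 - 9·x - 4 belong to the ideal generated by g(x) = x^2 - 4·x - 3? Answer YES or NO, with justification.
NO

In Q[x] the ideal (g) consists of all multiples of g, so f ∈ (g) iff g | f, i.e. iff the remainder of f on division by g is 0. Divide f by g (g is monic, so eliminate the leading term of the running remainder at each step):
  leading term 2·x^4: subtract (2·x^2)·g(x) = 2·x^4 - 8·x^3 - 6·x^2, leaving 2·x^2 - 9·x - 4
  leading term 2·x^2: subtract (2)·g(x) = 2·x^2 - 8·x - 6, leaving 2 - x
The remainder r(x) = 2 - x ≠ 0 (and deg r < deg g), so g ∤ f, i.e. f ∉ (g).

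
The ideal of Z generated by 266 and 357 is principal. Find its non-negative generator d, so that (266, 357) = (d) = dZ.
In the PID Z, (a, b) is generated by gcd(a, b). Compute gcd(357, 266) with the extended Euclidean algorithm, tracking rows (r, s, t) with s·357 + t·266 = r:
  row A: (357, 1, 0)   [1·357 + 0·266 = 357]
  row B: (266, 0, 1)   [0·357 + 1·266 = 266]
  357 = 1·266 + 91   → row C = row A − 1·row B = (91, 1, −1)   [check: 1·357 − 1·266 = 91]
  266 = 2·91 + 84   → row D = row B − 2·row C = (84, −2, 3)   [check: −2·357 + 3·266 = 84]
  91 = 1·84 + 7   → row E = row C − 1·row D = (7, 3, −4)   [check: 3·357 − 4·266 = 7]
  84 = 12·7 + 0   → remainder 0, stop. gcd = 7 (last nonzero row E).
So gcd(266, 357) = 7, with Bézout identity 3·357 − 4·266 = 7. Containment (⊇): the Bézout identity exhibits 7 as an element of (266, 357), giving (7) ⊆ (266, 357). Containment (⊆): since 7 | 266 and 7 | 357 (266 = 7·38, 357 = 7·51), every Z-linear combination of 266 and 357 is divisible by 7, so (266, 357) ⊆ (7). Therefore (266, 357) = (7), d = 7.

Final answer: (266, 357) = (7); d = 7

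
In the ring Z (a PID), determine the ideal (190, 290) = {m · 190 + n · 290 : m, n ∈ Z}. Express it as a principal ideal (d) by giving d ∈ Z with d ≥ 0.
(190, 290) = (10); d = 10

In the PID Z, (a, b) is generated by gcd(a, b). Compute gcd(290, 190) with the extended Euclidean algorithm, tracking rows (r, s, t) with s·290 + t·190 = r:
  row A: (290, 1, 0)   [1·290 + 0·190 = 290]
  row B: (190, 0, 1)   [0·290 + 1·190 = 190]
  290 = 1·190 + 100   → row C = row A − 1·row B = (100, 1, −1)   [check: 1·290 − 1·190 = 100]
  190 = 1·100 + 90   → row D = row B − 1·row C = (90, −1, 2)   [check: −1·290 + 2·190 = 90]
  100 = 1·90 + 10   → row E = row C − 1·row D = (10, 2, −3)   [check: 2·290 − 3·190 = 10]
  90 = 9·10 + 0   → remainder 0, stop. gcd = 10 (last nonzero row E).
So gcd(190, 290) = 10, with Bézout identity 2·290 − 3·190 = 10. Containment (⊇): the Bézout identity exhibits 10 as an element of (190, 290), giving (10) ⊆ (190, 290). Containment (⊆): since 10 | 190 and 10 | 290 (190 = 10·19, 290 = 10·29), every Z-linear combination of 190 and 290 is divisible by 10, so (190, 290) ⊆ (10). Therefore (190, 290) = (10), d = 10.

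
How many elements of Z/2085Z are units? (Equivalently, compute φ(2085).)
An element a ∈ Z/2085Z is a unit iff gcd(a, 2085) = 1, so the number of units is φ(2085). φ is multiplicative, with φ(p^e) = p^e − p^(e−1). Factorise 2085 = 3 · 5 · 139. Then
  φ(2085) = (3 − 1) · (5 − 1) · (139 − 1) = 2 · 4 · 138 = 1104.

Final answer: Z/2085Z has φ(2085) = 1104 units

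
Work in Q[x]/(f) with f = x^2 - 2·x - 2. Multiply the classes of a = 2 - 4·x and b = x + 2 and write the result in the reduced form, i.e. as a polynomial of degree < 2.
First multiply in Q[x] without reducing: a · b = -4·x^2 - 6·x + 4. Now divide by f(x) = x^2 - 2·x - 2, eliminating the leading term at each step:
  leading term -4·x^2: subtract (-4)·f(x) = -4·x^2 + 8·x + 8, leaving -14·x - 4
The degree is now < 2, so this is the remainder. Hence a · b ≡ -14·x - 4 in Q[x]/(f).

Final answer: a · b ≡ -14·x - 4 (mod f(x))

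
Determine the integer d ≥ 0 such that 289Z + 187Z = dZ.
(289, 187) = (17); d = 17

In the PID Z, (a, b) is generated by gcd(a, b). Compute gcd(289, 187) with the extended Euclidean algorithm, tracking rows (r, s, t) with s·289 + t·187 = r:
  row A: (289, 1, 0)   [1·289 + 0·187 = 289]
  row B: (187, 0, 1)   [0·289 + 1·187 = 187]
  289 = 1·187 + 102   → row C = row A − 1·row B = (102, 1, −1)   [check: 1·289 − 1·187 = 102]
  187 = 1·102 + 85   → row D = row B − 1·row C = (85, −1, 2)   [check: −1·289 + 2·187 = 85]
  102 = 1·85 + 17   → row E = row C − 1·row D = (17, 2, −3)   [check: 2·289 − 3·187 = 17]
  85 = 5·17 + 0   → remainder 0, stop. gcd = 17 (last nonzero row E).
So gcd(289, 187) = 17, with Bézout identity 2·289 − 3·187 = 17. Containment (⊇): the Bézout identity exhibits 17 as an element of (289, 187), giving (17) ⊆ (289, 187). Containment (⊆): since 17 | 289 and 17 | 187 (289 = 17·17, 187 = 17·11), every Z-linear combination of 289 and 187 is divisible by 17, so (289, 187) ⊆ (17). Therefore (289, 187) = (17), d = 17.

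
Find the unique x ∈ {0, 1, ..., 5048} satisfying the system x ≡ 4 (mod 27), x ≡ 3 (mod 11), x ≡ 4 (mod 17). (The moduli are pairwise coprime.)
The moduli 27, 11, 17 are pairwise coprime, so by the CRT there is a unique solution mod 27·11·17 = 5049.
Solve by successive substitution. Start with x ≡ 4 (mod 27).
  Combine with x ≡ 3 (mod 11): write x = 4 + 27·t and require 4 + 27·t ≡ 3 (mod 11), i.e. 27·t ≡ 3 − 4 ≡ 10 (mod 11). Since 27^(−1) ≡ 9 (mod 11) (27 ≡ 5 (mod 11)), t ≡ 9·10 ≡ 2 (mod 11). So x ≡ 4 + 27·2 = 58 (mod 297).
  Combine with x ≡ 4 (mod 17): write x = 58 + 297·t and require 58 + 297·t ≡ 4 (mod 17), i.e. 297·t ≡ 4 − 58 ≡ 14 (mod 17). Since 297^(−1) ≡ 15 (mod 17) (297 ≡ 8 (mod 17)), t ≡ 15·14 ≡ 6 (mod 17). So x ≡ 58 + 297·6 = 1840 (mod 5049).
Unique solution in [0, 5049): x = 1840.

Final answer: x ≡ 1840 (mod 5049); the representative in [0, 5049) is 1840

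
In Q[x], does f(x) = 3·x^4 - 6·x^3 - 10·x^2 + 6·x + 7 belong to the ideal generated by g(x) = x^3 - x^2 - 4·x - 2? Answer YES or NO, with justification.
NO

In Q[x] the ideal (g) consists of all multiples of g, so f ∈ (g) iff g | f, i.e. iff the remainder of f on division by g is 0. Divide f by g (g is monic, so eliminate the leading term of the running remainder at each step):
  leading term 3·x^4: subtract (3·x)·g(x) = 3·x^4 - 3·x^3 - 12·x^2 - 6·x, leaving -3·x^3 + 2·x^2 + 12·x + 7
  leading term -3·x^3: subtract (-3)·g(x) = -3·x^3 + 3·x^2 + 12·x + 6, leaving 1 - x^2
The remainder r(x) = 1 - x^2 ≠ 0 (and deg r < deg g), so g ∤ f, i.e. f ∉ (g).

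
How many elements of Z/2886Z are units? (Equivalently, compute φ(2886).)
Z/2886Z has φ(2886) = 864 units

An element a ∈ Z/2886Z is a unit iff gcd(a, 2886) = 1, so the number of units is φ(2886). φ is multiplicative, with φ(p^e) = p^e − p^(e−1). Factorise 2886 = 2 · 3 · 13 · 37. Then
  φ(2886) = (2 − 1) · (3 − 1) · (13 − 1) · (37 − 1) = 1 · 2 · 12 · 36 = 864.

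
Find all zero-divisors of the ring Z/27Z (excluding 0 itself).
An element a ∈ Z/27Z (with a ≠ 0) is a zero-divisor iff gcd(a, 27) > 1 (because a is a unit precisely when gcd(a, n) = 1, and in Z/nZ every nonzero, non-unit element is a zero-divisor). Scan a = 1, ..., 26 and keep those with gcd(a, 27) > 1:
  gcd(3, 27) = 3, gcd(6, 27) = 3, gcd(9, 27) = 9, gcd(12, 27) = 3, gcd(15, 27) = 3, gcd(18, 27) = 9, gcd(21, 27) = 3, gcd(24, 27) = 3.
All other a ∈ {1, ..., 26} have gcd(a, 27) = 1 and are units. So the nonzero zero-divisors are exactly the 8 values of a appearing in this scan.

Final answer: nonzero zero-divisors of Z/27Z = {3, 6, 9, 12, 15, 18, 21, 24}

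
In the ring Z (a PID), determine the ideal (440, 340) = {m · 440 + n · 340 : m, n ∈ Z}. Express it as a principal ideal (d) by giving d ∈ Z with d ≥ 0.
In the PID Z, (a, b) is generated by gcd(a, b). Compute gcd(440, 340) with the extended Euclidean algorithm, tracking rows (r, s, t) with s·440 + t·340 = r:
  row A: (440, 1, 0)   [1·440 + 0·340 = 440]
  row B: (340, 0, 1)   [0·440 + 1·340 = 340]
  440 = 1·340 + 100   → row C = row A − 1·row B = (100, 1, −1)   [check: 1·440 − 1·340 = 100]
  340 = 3·100 + 40   → row D = row B − 3·row C = (40, −3, 4)   [check: −3·440 + 4·340 = 40]
  100 = 2·40 + 20   → row E = row C − 2·row D = (20, 7, −9)   [check: 7·440 − 9·340 = 20]
  40 = 2·20 + 0   → remainder 0, stop. gcd = 20 (last nonzero row E).
So gcd(440, 340) = 20, with Bézout identity 7·440 − 9·340 = 20. Containment (⊇): the Bézout identity exhibits 20 as an element of (440, 340), giving (20) ⊆ (440, 340). Containment (⊆): since 20 | 440 and 20 | 340 (440 = 20·22, 340 = 20·17), every Z-linear combination of 440 and 340 is divisible by 20, so (440, 340) ⊆ (20). Therefore (440, 340) = (20), d = 20.

Final answer: (440, 340) = (20); d = 20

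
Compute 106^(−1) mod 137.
Apply the extended Euclidean algorithm to (137, 106), tracking rows (r, s, t) with s·137 + t·106 = r. Each division r_prev = q·r_cur + r_new produces the new row as (previous row) − q·(current row):
  row A: (137, 1, 0)   [1·137 + 0·106 = 137]
  row B: (106, 0, 1)   [0·137 + 1·106 = 106]
  137 = 1·106 + 31   → row C = row A − 1·row B = (31, 1, −1)   [check: 1·137 − 1·106 = 31]
  106 = 3·31 + 13   → row D = row B − 3·row C = (13, −3, 4)   [check: −3·137 + 4·106 = 13]
  31 = 2·13 + 5   → row E = row C − 2·row D = (5, 7, −9)   [check: 7·137 − 9·106 = 5]
  13 = 2·5 + 3   → row F = row D − 2·row E = (3, −17, 22)   [check: −17·137 + 22·106 = 3]
  5 = 1·3 + 2   → row G = row E − 1·row F = (2, 24, −31)   [check: 24·137 − 31·106 = 2]
  3 = 1·2 + 1   → row H = row F − 1·row G = (1, −41, 53)   [check: −41·137 + 53·106 = 1]
  2 = 2·1 + 0   → remainder 0, stop. gcd = 1 (last nonzero row H).
The gcd is 1, so 106 is invertible mod 137. The last nonzero row gives −41·137 + 53·106 = 1, so t = 53. So 106^(−1) ≡ 53 (mod 137). Verify: 106 · 53 = 5618 ≡ 1 (mod 137). ✓

Final answer: 106^(−1) ≡ 53 (mod 137)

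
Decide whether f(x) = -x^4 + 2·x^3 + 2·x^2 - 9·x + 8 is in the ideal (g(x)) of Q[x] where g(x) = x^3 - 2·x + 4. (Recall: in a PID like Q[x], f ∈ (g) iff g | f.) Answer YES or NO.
NO

In Q[x] the ideal (g) consists of all multiples of g, so f ∈ (g) iff g | f, i.e. iff the remainder of f on division by g is 0. Divide f by g (g is monic, so eliminate the leading term of the running remainder at each step):
  leading term -x^4: subtract (-x)·g(x) = -x^4 + 2·x^2 - 4·x, leaving 2·x^3 - 5·x + 8
  leading term 2·x^3: subtract (2)·g(x) = 2·x^3 - 4·x + 8, leaving -x
The remainder r(x) = -x ≠ 0 (and deg r < deg g), so g ∤ f, i.e. f ∉ (g).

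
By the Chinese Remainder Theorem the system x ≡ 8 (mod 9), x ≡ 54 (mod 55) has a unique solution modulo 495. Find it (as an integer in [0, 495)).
The moduli 9, 55 are pairwise coprime, so by the CRT there is a unique solution mod 9·55 = 495.
Solve by successive substitution. Start with x ≡ 8 (mod 9).
  Combine with x ≡ 54 (mod 55): write x = 8 + 9·t and require 8 + 9·t ≡ 54 (mod 55), i.e. 9·t ≡ 54 − 8 ≡ 46 (mod 55). Since 9^(−1) ≡ 49 (mod 55), t ≡ 49·46 ≡ 54 (mod 55). So x ≡ 8 + 9·54 = 494 (mod 495).
Unique solution in [0, 495): x = 494.

Final answer: x ≡ 494 (mod 495); the representative in [0, 495) is 494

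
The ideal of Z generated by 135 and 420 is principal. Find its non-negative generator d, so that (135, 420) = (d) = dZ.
In the PID Z, (a, b) is generated by gcd(a, b). Compute gcd(420, 135) with the extended Euclidean algorithm, tracking rows (r, s, t) with s·420 + t·135 = r:
  row A: (420, 1, 0)   [1·420 + 0·135 = 420]
  row B: (135, 0, 1)   [0·420 + 1·135 = 135]
  420 = 3·135 + 15   → row C = row A − 3·row B = (15, 1, −3)   [check: 1·420 − 3·135 = 15]
  135 = 9·15 + 0   → remainder 0, stop. gcd = 15 (last nonzero row C).
So gcd(135, 420) = 15, with Bézout identity 1·420 − 3·135 = 15. Containment (⊇): the Bézout identity exhibits 15 as an element of (135, 420), giving (15) ⊆ (135, 420). Containment (⊆): since 15 | 135 and 15 | 420 (135 = 15·9, 420 = 15·28), every Z-linear combination of 135 and 420 is divisible by 15, so (135, 420) ⊆ (15). Therefore (135, 420) = (15), d = 15.

Final answer: (135, 420) = (15); d = 15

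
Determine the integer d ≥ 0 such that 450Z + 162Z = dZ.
(450, 162) = (18); d = 18

In the PID Z, (a, b) is generated by gcd(a, b). Compute gcd(450, 162) with the extended Euclidean algorithm, tracking rows (r, s, t) with s·450 + t·162 = r:
  row A: (450, 1, 0)   [1·450 + 0·162 = 450]
  row B: (162, 0, 1)   [0·450 + 1·162 = 162]
  450 = 2·162 + 126   → row C = row A − 2·row B = (126, 1, −2)   [check: 1·450 − 2·162 = 126]
  162 = 1·126 + 36   → row D = row B − 1·row C = (36, −1, 3)   [check: −1·450 + 3·162 = 36]
  126 = 3·36 + 18   → row E = row C − 3·row D = (18, 4, −11)   [check: 4·450 − 11·162 = 18]
  36 = 2·18 + 0   → remainder 0, stop. gcd = 18 (last nonzero row E).
So gcd(450, 162) = 18, with Bézout identity 4·450 − 11·162 = 18. Containment (⊇): the Bézout identity exhibits 18 as an element of (450, 162), giving (18) ⊆ (450, 162). Containment (⊆): since 18 | 450 and 18 | 162 (450 = 18·25, 162 = 18·9), every Z-linear combination of 450 and 162 is divisible by 18, so (450, 162) ⊆ (18). Therefore (450, 162) = (18), d = 18.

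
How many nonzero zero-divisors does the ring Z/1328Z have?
Z/1328Z has 671 nonzero zero-divisors

In Z/1328Z each nonzero element is either a unit (gcd with 1328 is 1) or a zero-divisor (gcd > 1). The number of units is φ(1328): factorise 1328 = 2^4 · 83, so φ(1328) = (2^4 − 2^3) · (83 − 1) = 8 · 82 = 656. The nonzero elements number 1328 − 1 = 1327. Hence the nonzero zero-divisors number 1327 − 656 = 671.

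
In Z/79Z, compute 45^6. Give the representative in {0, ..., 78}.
22

Use repeated squaring. Binary(6) = 110. Walk through the bits of the exponent 6 left-to-right: at each bit after the leading one, square the running value, then multiply by 45 if the bit is 1 (always reducing mod 79):
  bit 1 = 1 (leading): start with 45.
  bit 2 = 1: square 45^2 = 2025 ≡ 50; bit is 1, so multiply 50·45 = 2250 ≡ 38 (mod 79).
  bit 3 = 0: square 38^2 = 1444 ≡ 22 (mod 79).
Final value: 45^6 ≡ 22 (mod 79).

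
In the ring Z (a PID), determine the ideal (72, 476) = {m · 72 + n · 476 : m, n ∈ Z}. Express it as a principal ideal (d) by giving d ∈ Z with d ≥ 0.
In the PID Z, (a, b) is generated by gcd(a, b). Compute gcd(476, 72) with the extended Euclidean algorithm, tracking rows (r, s, t) with s·476 + t·72 = r:
  row A: (476, 1, 0)   [1·476 + 0·72 = 476]
  row B: (72, 0, 1)   [0·476 + 1·72 = 72]
  476 = 6·72 + 44   → row C = row A − 6·row B = (44, 1, −6)   [check: 1·476 − 6·72 = 44]
  72 = 1·44 + 28   → row D = row B − 1·row C = (28, −1, 7)   [check: −1·476 + 7·72 = 28]
  44 = 1·28 + 16   → row E = row C − 1·row D = (16, 2, −13)   [check: 2·476 − 13·72 = 16]
  28 = 1·16 + 12   → row F = row D − 1·row E = (12, −3, 20)   [check: −3·476 + 20·72 = 12]
  16 = 1·12 + 4   → row G = row E − 1·row F = (4, 5, −33)   [check: 5·476 − 33·72 = 4]
  12 = 3·4 + 0   → remainder 0, stop. gcd = 4 (last nonzero row G).
So gcd(72, 476) = 4, with Bézout identity 5·476 − 33·72 = 4. Containment (⊇): the Bézout identity exhibits 4 as an element of (72, 476), giving (4) ⊆ (72, 476). Containment (⊆): since 4 | 72 and 4 | 476 (72 = 4·18, 476 = 4·119), every Z-linear combination of 72 and 476 is divisible by 4, so (72, 476) ⊆ (4). Therefore (72, 476) = (4), d = 4.

Final answer: (72, 476) = (4); d = 4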